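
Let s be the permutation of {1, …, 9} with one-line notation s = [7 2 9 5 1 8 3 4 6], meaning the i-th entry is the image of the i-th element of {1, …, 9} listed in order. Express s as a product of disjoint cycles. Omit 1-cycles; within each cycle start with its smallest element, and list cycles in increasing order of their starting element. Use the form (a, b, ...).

Iterating s from 1 gives 1 → 7 → 3 → 9 → 6 → 8 → 4 → 5 → 1; that is the 8-cycle (1, 7, 3, 9, 6, 8, 4, 5).
Continuing from each remaining unvisited element yields (1, 7, 3, 9, 6, 8, 4, 5).

(1, 7, 3, 9, 6, 8, 4, 5)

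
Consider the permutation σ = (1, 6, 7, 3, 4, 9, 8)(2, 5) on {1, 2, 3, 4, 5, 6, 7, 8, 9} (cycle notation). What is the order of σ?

14

The disjoint cycles have lengths 7, 2.
The order of σ is the least common multiple of its cycle lengths: lcm(7, 2) = 14.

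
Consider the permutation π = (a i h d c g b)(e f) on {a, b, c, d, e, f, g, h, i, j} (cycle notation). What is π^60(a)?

c

a lies in the 7-cycle (a i h d c g b).
Powers repeat with period 7 on this cycle, and 60 mod 7 = 4, so π^60(a) = π^4(a).
Advancing 4 steps from a: a → i → h → d → c.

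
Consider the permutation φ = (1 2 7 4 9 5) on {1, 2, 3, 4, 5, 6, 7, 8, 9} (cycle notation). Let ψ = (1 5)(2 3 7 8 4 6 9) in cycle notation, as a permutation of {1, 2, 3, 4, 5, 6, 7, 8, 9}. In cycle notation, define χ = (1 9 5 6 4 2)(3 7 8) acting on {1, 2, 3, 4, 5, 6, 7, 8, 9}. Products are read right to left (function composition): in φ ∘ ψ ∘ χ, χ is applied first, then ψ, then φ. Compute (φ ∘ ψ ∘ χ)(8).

4

Apply the permutations in order: χ(8) = 3, then ψ(3) = 7, then φ(7) = 4. So (φ ∘ ψ ∘ χ)(8) = 4.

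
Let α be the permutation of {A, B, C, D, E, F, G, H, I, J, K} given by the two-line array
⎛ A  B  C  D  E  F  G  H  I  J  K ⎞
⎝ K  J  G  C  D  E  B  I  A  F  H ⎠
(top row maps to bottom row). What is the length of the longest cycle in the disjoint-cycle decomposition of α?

7

Decomposing into disjoint cycles gives (A, K, H, I)(B, J, F, E, D, C, G); the longest has length 7.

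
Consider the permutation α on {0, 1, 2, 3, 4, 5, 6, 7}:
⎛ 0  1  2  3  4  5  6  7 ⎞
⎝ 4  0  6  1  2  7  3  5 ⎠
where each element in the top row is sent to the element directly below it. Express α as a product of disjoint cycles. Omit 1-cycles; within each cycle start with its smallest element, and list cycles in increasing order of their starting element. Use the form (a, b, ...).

(0, 4, 2, 6, 3, 1)(5, 7)

Iterating α from 0 gives 0 → 4 → 2 → 6 → 3 → 1 → 0; that is the 6-cycle (0, 4, 2, 6, 3, 1).
Repeating from the next unused element and collecting all non-trivial cycles gives (0, 4, 2, 6, 3, 1)(5, 7).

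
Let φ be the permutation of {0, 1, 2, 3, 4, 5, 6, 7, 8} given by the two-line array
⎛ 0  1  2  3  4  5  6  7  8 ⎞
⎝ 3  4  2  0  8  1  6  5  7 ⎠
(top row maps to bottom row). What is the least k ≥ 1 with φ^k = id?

10

Writing φ as disjoint cycles, the cycle lengths are 5, 2, 1, 1.
The order is lcm(5, 2) = 10.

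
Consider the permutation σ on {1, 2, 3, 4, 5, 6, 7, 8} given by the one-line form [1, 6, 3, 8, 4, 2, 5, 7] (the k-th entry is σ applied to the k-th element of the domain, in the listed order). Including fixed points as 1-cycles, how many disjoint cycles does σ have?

4

The cycle decomposition is (1)(2, 6)(3)(4, 8, 7, 5), which has 4 cycles (counting 1-cycles).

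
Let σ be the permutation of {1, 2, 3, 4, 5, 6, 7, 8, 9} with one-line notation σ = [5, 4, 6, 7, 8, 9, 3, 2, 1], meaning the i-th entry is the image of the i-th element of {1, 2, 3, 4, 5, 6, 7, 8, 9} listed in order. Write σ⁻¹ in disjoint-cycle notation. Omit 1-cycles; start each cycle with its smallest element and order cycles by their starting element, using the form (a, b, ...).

(1, 9, 6, 3, 7, 4, 2, 8, 5)

The cycle decomposition of σ is (1, 5, 8, 2, 4, 7, 3, 6, 9).
The inverse reverses every cycle; in canonical form, σ⁻¹ = (1, 9, 6, 3, 7, 4, 2, 8, 5).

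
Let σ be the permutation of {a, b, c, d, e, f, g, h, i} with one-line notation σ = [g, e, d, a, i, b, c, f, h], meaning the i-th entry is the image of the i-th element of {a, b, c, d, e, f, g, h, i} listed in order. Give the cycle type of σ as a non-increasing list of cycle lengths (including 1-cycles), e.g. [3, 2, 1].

[5, 4]

The disjoint cycles are (a g c d)(b e i h f), with lengths 5, 4 in non-increasing order.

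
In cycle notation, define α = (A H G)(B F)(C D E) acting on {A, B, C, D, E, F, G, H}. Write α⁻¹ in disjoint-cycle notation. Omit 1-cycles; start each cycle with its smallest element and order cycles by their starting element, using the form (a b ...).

(A G H)(B F)(C E D)

The inverse reverses each cycle.
After reversing and putting each cycle's least element first, α⁻¹ = (A G H)(B F)(C E D).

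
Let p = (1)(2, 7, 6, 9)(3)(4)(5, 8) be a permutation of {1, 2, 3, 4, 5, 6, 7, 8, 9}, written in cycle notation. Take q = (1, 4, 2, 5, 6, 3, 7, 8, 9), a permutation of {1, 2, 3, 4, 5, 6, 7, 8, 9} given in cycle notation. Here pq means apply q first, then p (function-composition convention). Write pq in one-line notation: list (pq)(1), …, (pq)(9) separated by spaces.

For each element, apply q then p: 1 → 4 → 4; 2 → 5 → 8; 3 → 7 → 6; 4 → 2 → 7; 5 → 6 → 9; 6 → 3 → 3; 7 → 8 → 5; 8 → 9 → 2; 9 → 1 → 1.
So pq in one-line form is 4 8 6 7 9 3 5 2 1.

4 8 6 7 9 3 5 2 1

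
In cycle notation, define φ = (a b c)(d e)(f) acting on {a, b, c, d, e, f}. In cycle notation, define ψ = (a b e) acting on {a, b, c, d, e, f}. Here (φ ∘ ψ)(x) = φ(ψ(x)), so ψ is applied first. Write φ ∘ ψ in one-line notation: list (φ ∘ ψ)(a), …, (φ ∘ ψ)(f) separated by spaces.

c d a e b f

(φ ∘ ψ)(x) = φ(ψ(x)). Computing each image: φ(ψ(a)) = φ(b) = c, φ(ψ(b)) = φ(e) = d, φ(ψ(c)) = φ(c) = a, φ(ψ(d)) = φ(d) = e, φ(ψ(e)) = φ(a) = b, φ(ψ(f)) = φ(f) = f.
Hence φ ∘ ψ = [c d a e b f].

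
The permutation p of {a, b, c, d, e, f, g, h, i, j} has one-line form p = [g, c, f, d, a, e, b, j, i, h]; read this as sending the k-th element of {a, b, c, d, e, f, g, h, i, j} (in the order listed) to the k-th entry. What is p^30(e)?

Tracing e → a → … returns to e after 6 steps, so e lies in a 6-cycle (a g b c f e).
Powers repeat with period 6 on this cycle, and 30 mod 6 = 0, so p^30(e) = p^0(e).
So p^30(e) = e.

e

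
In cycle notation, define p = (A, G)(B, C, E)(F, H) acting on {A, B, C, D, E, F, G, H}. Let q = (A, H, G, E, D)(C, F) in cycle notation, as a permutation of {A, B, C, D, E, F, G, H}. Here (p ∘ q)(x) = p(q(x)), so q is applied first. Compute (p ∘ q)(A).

q(A) = H, then p(H) = F; composing gives (p ∘ q)(A) = F.

F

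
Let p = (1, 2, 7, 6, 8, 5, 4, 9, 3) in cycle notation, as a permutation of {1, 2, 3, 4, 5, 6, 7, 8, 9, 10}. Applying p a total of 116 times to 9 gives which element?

4

9 lies in the 9-cycle (1, 2, 7, 6, 8, 5, 4, 9, 3).
Since the cycle has length 9, p^116 acts on it the same as p^8 (116 mod 9 = 8).
Advancing 8 steps from 9: 9 → 3 → 1 → 2 → 7 → 6 → 8 → 5 → 4.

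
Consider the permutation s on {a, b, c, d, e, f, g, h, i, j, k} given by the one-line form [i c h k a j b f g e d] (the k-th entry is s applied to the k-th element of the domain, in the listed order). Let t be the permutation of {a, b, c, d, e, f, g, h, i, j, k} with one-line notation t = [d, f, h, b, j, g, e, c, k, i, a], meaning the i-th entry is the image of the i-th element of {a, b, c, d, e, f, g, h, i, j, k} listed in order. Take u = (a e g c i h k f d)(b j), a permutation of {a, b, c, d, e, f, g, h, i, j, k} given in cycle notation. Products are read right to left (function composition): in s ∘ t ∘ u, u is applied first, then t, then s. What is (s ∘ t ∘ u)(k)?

b

(s ∘ t ∘ u)(k) = s(t(u(k))). u(k) = f, then t(f) = g, then s(g) = b, so the result is b.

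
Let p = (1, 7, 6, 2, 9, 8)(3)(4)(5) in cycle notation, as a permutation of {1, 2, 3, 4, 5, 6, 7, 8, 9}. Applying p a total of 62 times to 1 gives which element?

1 lies in the 6-cycle (1, 7, 6, 2, 9, 8).
On a 6-cycle, p^6 is the identity, so p^62 = p^2 there (62 ≡ 2 mod 6).
Stepping 2 places around the cycle: 1 → 7 → 6.

6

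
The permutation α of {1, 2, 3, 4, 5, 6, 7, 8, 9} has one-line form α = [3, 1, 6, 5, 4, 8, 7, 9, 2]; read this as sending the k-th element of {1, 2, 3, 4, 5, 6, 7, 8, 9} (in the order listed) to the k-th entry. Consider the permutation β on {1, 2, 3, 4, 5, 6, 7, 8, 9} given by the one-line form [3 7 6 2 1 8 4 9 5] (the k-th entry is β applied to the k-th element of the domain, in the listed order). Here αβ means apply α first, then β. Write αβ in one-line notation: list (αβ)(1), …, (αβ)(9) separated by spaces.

(αβ)(x) = β(α(x)). Computing each image: β(α(1)) = β(3) = 6, β(α(2)) = β(1) = 3, β(α(3)) = β(6) = 8, β(α(4)) = β(5) = 1, β(α(5)) = β(4) = 2, β(α(6)) = β(8) = 9, β(α(7)) = β(7) = 4, β(α(8)) = β(9) = 5, β(α(9)) = β(2) = 7.
Hence αβ = [6 3 8 1 2 9 4 5 7].

6 3 8 1 2 9 4 5 7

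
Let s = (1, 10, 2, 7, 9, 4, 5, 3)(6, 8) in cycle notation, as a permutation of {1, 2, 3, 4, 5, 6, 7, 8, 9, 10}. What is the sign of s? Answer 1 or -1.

1

The cycle lengths are 8, 2.
A cycle of length ℓ contributes ℓ−1 transpositions, so s is a product of 7 + 1 = 8 transpositions — even.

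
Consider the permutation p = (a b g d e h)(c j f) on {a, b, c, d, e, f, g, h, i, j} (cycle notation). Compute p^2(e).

a

e lies in the 6-cycle (a b g d e h).
Advancing 2 steps from e: e → h → a.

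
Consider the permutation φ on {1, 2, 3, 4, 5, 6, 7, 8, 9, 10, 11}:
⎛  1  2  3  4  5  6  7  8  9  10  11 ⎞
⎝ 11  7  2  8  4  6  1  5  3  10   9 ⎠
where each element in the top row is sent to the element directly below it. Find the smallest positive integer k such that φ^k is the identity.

The disjoint-cycle form of φ has cycle lengths 6, 3, 1, 1.
The order of φ is the least common multiple of its cycle lengths: lcm(6, 3) = 6.

6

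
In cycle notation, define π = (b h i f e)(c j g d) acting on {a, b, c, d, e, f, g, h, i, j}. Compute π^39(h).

b

h lies in the 5-cycle (b h i f e).
On a 5-cycle, π^5 is the identity, so π^39 = π^4 there (39 ≡ 4 mod 5).
Advancing 4 steps from h: h → i → f → e → b.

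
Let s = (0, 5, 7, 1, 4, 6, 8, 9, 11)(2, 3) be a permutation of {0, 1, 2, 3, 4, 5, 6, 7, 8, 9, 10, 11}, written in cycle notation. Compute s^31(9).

7

9 lies in the 9-cycle (0, 5, 7, 1, 4, 6, 8, 9, 11).
Since the cycle has length 9, s^31 acts on it the same as s^4 (31 mod 9 = 4).
Stepping 4 places around the cycle: 9 → 11 → 0 → 5 → 7.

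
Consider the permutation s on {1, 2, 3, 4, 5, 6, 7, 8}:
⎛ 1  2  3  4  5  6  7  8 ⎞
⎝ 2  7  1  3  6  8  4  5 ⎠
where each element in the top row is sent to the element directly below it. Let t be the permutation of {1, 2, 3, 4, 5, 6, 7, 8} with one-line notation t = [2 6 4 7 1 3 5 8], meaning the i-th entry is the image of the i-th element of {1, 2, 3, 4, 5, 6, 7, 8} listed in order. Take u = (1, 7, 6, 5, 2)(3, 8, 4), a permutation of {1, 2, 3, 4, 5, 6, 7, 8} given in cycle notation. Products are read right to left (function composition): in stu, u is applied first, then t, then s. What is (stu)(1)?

(stu)(1) = s(t(u(1))). u(1) = 7, then t(7) = 5, then s(5) = 6, so the result is 6.

6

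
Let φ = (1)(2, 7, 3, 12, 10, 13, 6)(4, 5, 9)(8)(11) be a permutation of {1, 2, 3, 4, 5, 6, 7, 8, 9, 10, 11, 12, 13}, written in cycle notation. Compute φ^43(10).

13

10 lies in the 7-cycle (2, 7, 3, 12, 10, 13, 6).
Powers repeat with period 7 on this cycle, and 43 mod 7 = 1, so φ^43(10) = φ^1(10).
Advancing 1 step from 10: 10 → 13.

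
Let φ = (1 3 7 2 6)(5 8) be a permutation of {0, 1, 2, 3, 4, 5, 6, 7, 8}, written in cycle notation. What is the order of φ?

10

The cycle type of φ is (5, 2, 1, 1).
Since disjoint cycles commute, ord(φ) = lcm(5, 2) = 10.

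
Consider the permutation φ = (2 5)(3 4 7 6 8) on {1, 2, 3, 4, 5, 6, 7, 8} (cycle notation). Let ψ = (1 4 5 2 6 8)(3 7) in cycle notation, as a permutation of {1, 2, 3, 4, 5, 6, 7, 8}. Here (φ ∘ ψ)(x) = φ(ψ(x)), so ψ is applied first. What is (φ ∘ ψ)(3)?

6

ψ(3) = 7, then φ(7) = 6; composing gives (φ ∘ ψ)(3) = 6.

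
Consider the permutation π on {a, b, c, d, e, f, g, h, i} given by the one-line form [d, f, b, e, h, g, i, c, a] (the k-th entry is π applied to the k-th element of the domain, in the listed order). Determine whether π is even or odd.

even

In disjoint-cycle form the cycle lengths are 9.
A cycle is odd iff its length is even; π has 0 even-length cycles, so sgn(π) = (−1)^0 and π is even.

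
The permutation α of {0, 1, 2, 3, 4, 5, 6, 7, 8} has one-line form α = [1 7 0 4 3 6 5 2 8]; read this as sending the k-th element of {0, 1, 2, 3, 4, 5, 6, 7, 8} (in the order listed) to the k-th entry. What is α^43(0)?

2

Tracing 0 → 1 → … returns to 0 after 4 steps, so 0 lies in a 4-cycle (0, 1, 7, 2).
Since the cycle has length 4, α^43 acts on it the same as α^3 (43 mod 4 = 3).
Stepping 3 places around the cycle: 0 → 1 → 7 → 2.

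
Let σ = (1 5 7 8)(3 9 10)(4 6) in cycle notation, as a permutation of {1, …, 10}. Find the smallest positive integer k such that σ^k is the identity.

The cycle type of σ is (4, 3, 2, 1).
The order is lcm(4, 3, 2) = 12.

12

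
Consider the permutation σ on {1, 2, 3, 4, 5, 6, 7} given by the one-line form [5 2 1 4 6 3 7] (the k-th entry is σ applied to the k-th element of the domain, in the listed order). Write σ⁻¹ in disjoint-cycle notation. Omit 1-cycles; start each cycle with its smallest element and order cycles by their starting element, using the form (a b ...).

(1 3 6 5)

First write σ in disjoint cycles: (1 5 6 3).
The inverse reverses every cycle; in canonical form, σ⁻¹ = (1 3 6 5).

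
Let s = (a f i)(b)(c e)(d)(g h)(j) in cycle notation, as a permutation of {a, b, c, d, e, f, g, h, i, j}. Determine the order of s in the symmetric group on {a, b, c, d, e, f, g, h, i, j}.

The cycle type of s is (3, 2, 2, 1, 1, 1).
Since disjoint cycles commute, ord(s) = lcm(3, 2, 2) = 6.

6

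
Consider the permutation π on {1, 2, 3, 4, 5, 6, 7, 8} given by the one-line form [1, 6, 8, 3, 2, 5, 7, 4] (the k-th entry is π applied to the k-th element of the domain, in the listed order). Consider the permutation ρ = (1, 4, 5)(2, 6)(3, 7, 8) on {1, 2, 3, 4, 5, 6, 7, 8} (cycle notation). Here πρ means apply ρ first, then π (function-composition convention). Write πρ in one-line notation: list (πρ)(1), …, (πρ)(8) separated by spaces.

3 5 7 2 1 6 4 8

For each element, apply ρ then π: 1 → 4 → 3; 2 → 6 → 5; 3 → 7 → 7; 4 → 5 → 2; 5 → 1 → 1; 6 → 2 → 6; 7 → 8 → 4; 8 → 3 → 8.
So πρ in one-line form is 3 5 7 2 1 6 4 8.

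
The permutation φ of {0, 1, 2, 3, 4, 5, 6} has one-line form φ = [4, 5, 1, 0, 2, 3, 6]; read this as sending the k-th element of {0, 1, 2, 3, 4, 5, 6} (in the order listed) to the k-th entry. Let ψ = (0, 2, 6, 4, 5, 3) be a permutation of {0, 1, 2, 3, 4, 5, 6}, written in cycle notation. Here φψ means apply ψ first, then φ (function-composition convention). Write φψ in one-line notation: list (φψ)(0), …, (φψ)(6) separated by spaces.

(φψ)(x) = φ(ψ(x)). Computing each image: φ(ψ(0)) = φ(2) = 1, φ(ψ(1)) = φ(1) = 5, φ(ψ(2)) = φ(6) = 6, φ(ψ(3)) = φ(0) = 4, φ(ψ(4)) = φ(5) = 3, φ(ψ(5)) = φ(3) = 0, φ(ψ(6)) = φ(4) = 2.
Hence φψ = [1 5 6 4 3 0 2].

1 5 6 4 3 0 2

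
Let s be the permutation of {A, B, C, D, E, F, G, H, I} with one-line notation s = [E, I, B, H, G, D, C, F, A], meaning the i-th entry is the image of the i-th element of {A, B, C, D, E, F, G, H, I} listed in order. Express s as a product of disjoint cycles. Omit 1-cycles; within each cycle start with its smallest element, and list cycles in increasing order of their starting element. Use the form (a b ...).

(A E G C B I)(D H F)

Iterating s from A gives A → E → G → C → B → I → A; that is the 6-cycle (A E G C B I).
Continuing from each remaining unvisited element yields (A E G C B I)(D H F).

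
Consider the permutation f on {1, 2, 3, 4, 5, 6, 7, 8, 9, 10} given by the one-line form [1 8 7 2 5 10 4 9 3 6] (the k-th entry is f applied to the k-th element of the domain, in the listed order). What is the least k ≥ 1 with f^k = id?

6

Decomposing into disjoint cycles gives cycle lengths 6, 2, 1, 1.
The order is lcm(6, 2) = 6.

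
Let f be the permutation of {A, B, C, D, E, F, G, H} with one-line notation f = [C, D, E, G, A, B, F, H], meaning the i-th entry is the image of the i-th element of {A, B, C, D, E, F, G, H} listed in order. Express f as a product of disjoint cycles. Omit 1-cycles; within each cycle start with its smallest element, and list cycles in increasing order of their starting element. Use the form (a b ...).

From A: A → C → E → A, closing the cycle (A C E).
Continuing from each remaining unvisited element yields (A C E)(B D G F).

(A C E)(B D G F)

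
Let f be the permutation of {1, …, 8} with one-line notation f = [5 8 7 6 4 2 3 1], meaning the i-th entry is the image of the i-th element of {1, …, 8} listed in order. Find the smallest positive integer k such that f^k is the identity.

6

Writing f as disjoint cycles, the cycle lengths are 6, 2.
The order of f is the least common multiple of its cycle lengths: lcm(6, 2) = 6.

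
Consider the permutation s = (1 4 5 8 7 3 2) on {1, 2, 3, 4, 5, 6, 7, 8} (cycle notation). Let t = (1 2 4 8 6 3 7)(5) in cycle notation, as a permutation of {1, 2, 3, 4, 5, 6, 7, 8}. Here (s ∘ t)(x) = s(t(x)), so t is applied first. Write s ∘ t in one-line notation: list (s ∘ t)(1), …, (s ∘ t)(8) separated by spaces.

Chase each element through t then s: 1 → 2 → 1; 2 → 4 → 5; 3 → 7 → 3; 4 → 8 → 7; 5 → 5 → 8; 6 → 3 → 2; 7 → 1 → 4; 8 → 6 → 6.
So s ∘ t in one-line form is 1 5 3 7 8 2 4 6.

1 5 3 7 8 2 4 6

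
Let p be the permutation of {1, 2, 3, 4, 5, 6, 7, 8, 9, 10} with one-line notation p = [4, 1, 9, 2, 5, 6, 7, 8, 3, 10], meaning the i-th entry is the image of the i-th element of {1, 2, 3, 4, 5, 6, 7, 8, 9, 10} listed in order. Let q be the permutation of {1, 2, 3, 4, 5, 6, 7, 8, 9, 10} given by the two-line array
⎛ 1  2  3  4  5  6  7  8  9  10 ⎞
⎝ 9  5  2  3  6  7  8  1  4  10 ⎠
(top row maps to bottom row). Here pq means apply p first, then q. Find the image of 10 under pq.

10

p(10) = 10, then q(10) = 10; composing gives (pq)(10) = 10.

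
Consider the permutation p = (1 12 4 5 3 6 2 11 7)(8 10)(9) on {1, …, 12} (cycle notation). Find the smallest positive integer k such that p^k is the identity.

The cycle type of p is (9, 2, 1).
Since disjoint cycles commute, ord(p) = lcm(9, 2) = 18.

18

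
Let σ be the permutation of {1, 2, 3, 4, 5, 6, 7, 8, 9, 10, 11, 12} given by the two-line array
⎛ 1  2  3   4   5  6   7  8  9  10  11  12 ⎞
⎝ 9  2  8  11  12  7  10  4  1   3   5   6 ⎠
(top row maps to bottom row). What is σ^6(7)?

Tracing 7 → 10 → … returns to 7 after 9 steps, so 7 lies in a 9-cycle (3 8 4 11 5 12 6 7 10).
Stepping 6 places around the cycle: 7 → 10 → 3 → 8 → 4 → 11 → 5.

5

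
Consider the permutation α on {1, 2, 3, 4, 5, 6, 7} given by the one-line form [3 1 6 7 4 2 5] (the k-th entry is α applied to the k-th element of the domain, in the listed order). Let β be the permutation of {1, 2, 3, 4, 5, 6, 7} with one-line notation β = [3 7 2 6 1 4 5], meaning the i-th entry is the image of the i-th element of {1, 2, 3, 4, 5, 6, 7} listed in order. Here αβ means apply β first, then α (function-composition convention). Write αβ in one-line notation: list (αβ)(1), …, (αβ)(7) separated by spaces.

For each element, apply β then α: 1 → 3 → 6; 2 → 7 → 5; 3 → 2 → 1; 4 → 6 → 2; 5 → 1 → 3; 6 → 4 → 7; 7 → 5 → 4.
Collecting the images, αβ = [6 5 1 2 3 7 4].

6 5 1 2 3 7 4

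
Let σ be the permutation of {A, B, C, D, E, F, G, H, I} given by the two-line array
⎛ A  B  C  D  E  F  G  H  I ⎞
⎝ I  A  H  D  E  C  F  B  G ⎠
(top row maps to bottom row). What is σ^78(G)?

F

Tracing G → F → … returns to G after 7 steps, so G lies in a 7-cycle (A, I, G, F, C, H, B).
Since the cycle has length 7, σ^78 acts on it the same as σ^1 (78 mod 7 = 1).
Advancing 1 step from G: G → F.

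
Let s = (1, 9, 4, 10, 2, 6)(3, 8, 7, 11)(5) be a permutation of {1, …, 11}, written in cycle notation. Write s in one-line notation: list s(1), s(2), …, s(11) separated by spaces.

Image by image: 1↦9, 2↦6, 3↦8, 4↦10, 5↦5, 6↦1, 7↦11, 8↦7, 9↦4, 10↦2, 11↦3.
So the one-line form is 9 6 8 10 5 1 11 7 4 2 3.

9 6 8 10 5 1 11 7 4 2 3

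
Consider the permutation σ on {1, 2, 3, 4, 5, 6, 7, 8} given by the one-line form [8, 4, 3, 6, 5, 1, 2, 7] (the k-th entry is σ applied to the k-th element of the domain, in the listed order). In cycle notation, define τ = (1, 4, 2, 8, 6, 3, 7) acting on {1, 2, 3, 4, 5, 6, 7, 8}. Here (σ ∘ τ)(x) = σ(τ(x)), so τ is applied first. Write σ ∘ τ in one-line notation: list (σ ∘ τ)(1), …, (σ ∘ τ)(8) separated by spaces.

6 7 2 4 5 3 8 1

For each element, apply τ then σ: 1 → 4 → 6; 2 → 8 → 7; 3 → 7 → 2; 4 → 2 → 4; 5 → 5 → 5; 6 → 3 → 3; 7 → 1 → 8; 8 → 6 → 1.
So σ ∘ τ in one-line form is 6 7 2 4 5 3 8 1.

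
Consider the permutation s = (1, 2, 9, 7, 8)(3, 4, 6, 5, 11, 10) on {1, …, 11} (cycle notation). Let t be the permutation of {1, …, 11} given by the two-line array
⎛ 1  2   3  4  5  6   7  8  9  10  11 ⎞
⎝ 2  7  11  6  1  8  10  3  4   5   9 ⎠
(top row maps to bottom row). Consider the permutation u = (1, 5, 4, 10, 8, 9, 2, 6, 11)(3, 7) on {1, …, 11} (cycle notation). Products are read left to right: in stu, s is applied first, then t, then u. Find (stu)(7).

7

(stu)(7) = u(t(s(7))). s(7) = 8, then t(8) = 3, then u(3) = 7, so the result is 7.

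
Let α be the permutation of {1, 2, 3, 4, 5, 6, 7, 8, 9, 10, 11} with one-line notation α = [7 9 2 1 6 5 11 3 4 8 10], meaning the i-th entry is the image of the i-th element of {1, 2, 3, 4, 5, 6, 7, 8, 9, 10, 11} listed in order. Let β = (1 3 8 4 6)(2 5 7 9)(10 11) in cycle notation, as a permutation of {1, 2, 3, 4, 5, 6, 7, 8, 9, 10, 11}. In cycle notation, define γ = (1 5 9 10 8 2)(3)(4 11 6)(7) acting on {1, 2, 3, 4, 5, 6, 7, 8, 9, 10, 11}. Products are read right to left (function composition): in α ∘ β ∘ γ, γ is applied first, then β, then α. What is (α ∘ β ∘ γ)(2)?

Apply the permutations in order: γ(2) = 1, then β(1) = 3, then α(3) = 2. So (α ∘ β ∘ γ)(2) = 2.

2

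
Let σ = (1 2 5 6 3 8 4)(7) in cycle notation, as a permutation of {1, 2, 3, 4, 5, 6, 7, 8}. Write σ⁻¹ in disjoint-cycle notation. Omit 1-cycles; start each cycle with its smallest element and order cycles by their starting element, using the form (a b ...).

The inverse reverses each cycle.
After reversing and putting each cycle's least element first, σ⁻¹ = (1 4 8 3 6 5 2).

(1 4 8 3 6 5 2)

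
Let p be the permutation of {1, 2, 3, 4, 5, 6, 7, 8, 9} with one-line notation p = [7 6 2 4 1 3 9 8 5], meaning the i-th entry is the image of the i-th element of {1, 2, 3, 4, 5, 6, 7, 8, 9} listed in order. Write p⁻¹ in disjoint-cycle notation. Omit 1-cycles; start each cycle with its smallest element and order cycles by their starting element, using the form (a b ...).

The cycle decomposition of p is (1 7 9 5)(2 6 3).
Reversing each cycle (and rotating so the smallest element leads) gives p⁻¹ = (1 5 9 7)(2 3 6).

(1 5 9 7)(2 3 6)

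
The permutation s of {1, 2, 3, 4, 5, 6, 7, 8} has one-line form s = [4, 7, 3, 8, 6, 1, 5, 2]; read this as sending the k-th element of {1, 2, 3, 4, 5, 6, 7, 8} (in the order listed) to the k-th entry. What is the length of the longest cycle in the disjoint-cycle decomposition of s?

7

Decomposing into disjoint cycles gives (1 4 8 2 7 5 6); the longest has length 7.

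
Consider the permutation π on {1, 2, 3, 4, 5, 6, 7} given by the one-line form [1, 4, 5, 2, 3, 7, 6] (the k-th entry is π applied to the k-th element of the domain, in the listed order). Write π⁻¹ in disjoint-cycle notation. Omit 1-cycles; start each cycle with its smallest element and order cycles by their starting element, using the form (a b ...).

(2 4)(3 5)(6 7)

First write π in disjoint cycles: (2 4)(3 5)(6 7).
The inverse reverses every cycle; in canonical form, π⁻¹ = (2 4)(3 5)(6 7).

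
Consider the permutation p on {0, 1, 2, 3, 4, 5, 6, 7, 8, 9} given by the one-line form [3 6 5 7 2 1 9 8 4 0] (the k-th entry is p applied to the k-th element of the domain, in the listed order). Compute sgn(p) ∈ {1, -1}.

-1

In disjoint-cycle form the cycle lengths are 10.
A cycle is odd iff its length is even; p has 1 even-length cycle, so sgn(p) = (−1)^1 and p is odd.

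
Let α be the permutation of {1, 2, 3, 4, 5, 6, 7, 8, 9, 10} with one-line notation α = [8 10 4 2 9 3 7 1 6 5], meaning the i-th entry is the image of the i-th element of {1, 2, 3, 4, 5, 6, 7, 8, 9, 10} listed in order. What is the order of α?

14

Writing α as disjoint cycles, the cycle lengths are 7, 2, 1.
The order of α is the least common multiple of its cycle lengths: lcm(7, 2) = 14.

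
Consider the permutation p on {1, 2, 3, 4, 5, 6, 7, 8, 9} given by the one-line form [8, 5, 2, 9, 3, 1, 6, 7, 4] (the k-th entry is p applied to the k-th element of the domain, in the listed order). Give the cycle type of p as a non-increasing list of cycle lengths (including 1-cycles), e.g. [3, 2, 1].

[4, 3, 2]

The disjoint cycles are (1, 8, 7, 6)(2, 5, 3)(4, 9), with lengths 4, 3, 2 in non-increasing order.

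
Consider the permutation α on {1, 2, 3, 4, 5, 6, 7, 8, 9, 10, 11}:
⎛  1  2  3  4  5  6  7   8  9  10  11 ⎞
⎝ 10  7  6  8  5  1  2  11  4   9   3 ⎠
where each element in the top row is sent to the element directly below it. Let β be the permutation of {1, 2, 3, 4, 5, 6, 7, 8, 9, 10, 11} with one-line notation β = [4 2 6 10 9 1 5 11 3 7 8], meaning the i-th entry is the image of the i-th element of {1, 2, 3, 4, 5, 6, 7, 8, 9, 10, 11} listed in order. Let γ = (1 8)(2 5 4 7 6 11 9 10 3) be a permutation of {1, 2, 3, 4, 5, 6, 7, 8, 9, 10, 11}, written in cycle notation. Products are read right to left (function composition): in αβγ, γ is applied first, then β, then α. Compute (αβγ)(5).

(αβγ)(5) = α(β(γ(5))). γ(5) = 4, then β(4) = 10, then α(10) = 9, so the result is 9.

9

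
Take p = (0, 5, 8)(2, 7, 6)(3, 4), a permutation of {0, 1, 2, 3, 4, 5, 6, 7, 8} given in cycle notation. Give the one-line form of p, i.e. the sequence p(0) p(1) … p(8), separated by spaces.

Each element maps to the next entry in its cycle (wrapping to the front): 0↦5, 1↦1, 2↦7, 3↦4, 4↦3, 5↦8, 6↦2, 7↦6, 8↦0.
Listing these in domain order gives 5 1 7 4 3 8 2 6 0.

5 1 7 4 3 8 2 6 0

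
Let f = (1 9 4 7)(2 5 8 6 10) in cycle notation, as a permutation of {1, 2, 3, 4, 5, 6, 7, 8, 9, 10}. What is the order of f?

The disjoint cycles have lengths 5, 4, 1.
Since disjoint cycles commute, ord(f) = lcm(5, 4) = 20.

20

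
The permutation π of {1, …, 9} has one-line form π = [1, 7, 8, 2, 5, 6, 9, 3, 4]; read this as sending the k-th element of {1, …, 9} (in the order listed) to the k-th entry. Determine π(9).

4

9 is element number 9 of the domain, and entry number 9 of the one-line form is 4, so π(9) = 4.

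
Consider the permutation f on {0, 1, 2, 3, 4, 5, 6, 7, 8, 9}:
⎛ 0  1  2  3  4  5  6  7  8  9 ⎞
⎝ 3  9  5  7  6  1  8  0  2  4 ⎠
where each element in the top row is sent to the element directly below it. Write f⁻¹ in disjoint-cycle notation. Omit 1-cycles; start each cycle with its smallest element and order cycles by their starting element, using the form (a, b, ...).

(0, 7, 3)(1, 5, 2, 8, 6, 4, 9)

First write f in disjoint cycles: (0, 3, 7)(1, 9, 4, 6, 8, 2, 5).
Reversing each cycle (and rotating so the smallest element leads) gives f⁻¹ = (0, 7, 3)(1, 5, 2, 8, 6, 4, 9).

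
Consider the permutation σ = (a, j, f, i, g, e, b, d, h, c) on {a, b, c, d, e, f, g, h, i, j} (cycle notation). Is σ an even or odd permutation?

The cycle lengths are 10.
A cycle is odd iff its length is even; σ has 1 even-length cycle, so sgn(σ) = (−1)^1 and σ is odd.

odd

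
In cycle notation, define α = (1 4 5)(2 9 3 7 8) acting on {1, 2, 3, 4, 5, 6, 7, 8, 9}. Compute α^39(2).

2 lies in the 5-cycle (2 9 3 7 8).
Since the cycle has length 5, α^39 acts on it the same as α^4 (39 mod 5 = 4).
Advancing 4 steps from 2: 2 → 9 → 3 → 7 → 8.

8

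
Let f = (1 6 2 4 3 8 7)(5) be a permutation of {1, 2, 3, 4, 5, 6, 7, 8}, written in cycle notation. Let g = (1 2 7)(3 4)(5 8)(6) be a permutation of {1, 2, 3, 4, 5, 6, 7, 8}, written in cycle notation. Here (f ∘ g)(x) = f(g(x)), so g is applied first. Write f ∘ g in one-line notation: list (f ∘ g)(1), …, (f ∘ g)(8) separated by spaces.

(f ∘ g)(x) = f(g(x)). Computing each image: f(g(1)) = f(2) = 4, f(g(2)) = f(7) = 1, f(g(3)) = f(4) = 3, f(g(4)) = f(3) = 8, f(g(5)) = f(8) = 7, f(g(6)) = f(6) = 2, f(g(7)) = f(1) = 6, f(g(8)) = f(5) = 5.
Hence f ∘ g = [4 1 3 8 7 2 6 5].

4 1 3 8 7 2 6 5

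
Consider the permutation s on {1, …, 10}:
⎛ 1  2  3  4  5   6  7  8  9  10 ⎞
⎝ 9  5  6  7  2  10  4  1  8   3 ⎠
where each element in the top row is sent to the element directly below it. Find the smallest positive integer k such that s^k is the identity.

6

Writing s as disjoint cycles, the cycle lengths are 3, 3, 2, 2.
Since disjoint cycles commute, ord(s) = lcm(3, 3, 2, 2) = 6.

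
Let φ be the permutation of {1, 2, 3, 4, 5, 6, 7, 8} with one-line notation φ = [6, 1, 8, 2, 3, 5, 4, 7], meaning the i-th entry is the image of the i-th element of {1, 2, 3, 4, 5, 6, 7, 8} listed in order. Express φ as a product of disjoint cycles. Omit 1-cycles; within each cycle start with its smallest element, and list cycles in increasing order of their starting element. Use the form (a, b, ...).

(1, 6, 5, 3, 8, 7, 4, 2)

Start at 1 and follow images: 1 → 6 → 5 → 3 → 8 → 7 → 4 → 2 → 1, giving the cycle (1, 6, 5, 3, 8, 7, 4, 2).
Continuing from each remaining unvisited element yields (1, 6, 5, 3, 8, 7, 4, 2).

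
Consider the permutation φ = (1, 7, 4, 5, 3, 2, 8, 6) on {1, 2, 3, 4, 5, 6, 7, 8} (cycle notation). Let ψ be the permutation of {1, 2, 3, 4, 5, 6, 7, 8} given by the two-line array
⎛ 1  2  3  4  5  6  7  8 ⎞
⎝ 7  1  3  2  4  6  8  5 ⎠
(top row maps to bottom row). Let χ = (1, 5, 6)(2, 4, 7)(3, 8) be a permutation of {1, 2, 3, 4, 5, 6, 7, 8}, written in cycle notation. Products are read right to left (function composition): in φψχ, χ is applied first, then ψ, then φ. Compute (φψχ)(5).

Chase 5: χ(5) = 6; ψ(6) = 6; φ(6) = 1. Hence (φψχ)(5) = 1.

1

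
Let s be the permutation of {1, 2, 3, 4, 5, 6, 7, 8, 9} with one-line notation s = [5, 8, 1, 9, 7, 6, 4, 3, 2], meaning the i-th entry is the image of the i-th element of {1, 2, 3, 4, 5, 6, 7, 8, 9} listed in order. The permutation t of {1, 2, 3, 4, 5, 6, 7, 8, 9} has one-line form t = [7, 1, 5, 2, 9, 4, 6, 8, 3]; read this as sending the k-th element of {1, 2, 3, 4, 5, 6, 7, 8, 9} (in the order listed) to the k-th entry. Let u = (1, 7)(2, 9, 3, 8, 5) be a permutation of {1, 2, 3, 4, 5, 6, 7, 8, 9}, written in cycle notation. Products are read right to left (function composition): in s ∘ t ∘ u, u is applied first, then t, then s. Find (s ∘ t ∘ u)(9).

7

Chase 9: u(9) = 3; t(3) = 5; s(5) = 7. Hence (s ∘ t ∘ u)(9) = 7.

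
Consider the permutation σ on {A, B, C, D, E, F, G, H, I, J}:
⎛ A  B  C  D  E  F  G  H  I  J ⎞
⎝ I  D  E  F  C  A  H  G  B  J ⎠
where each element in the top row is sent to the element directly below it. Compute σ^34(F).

Tracing F → A → … returns to F after 5 steps, so F lies in a 5-cycle (A I B D F).
On a 5-cycle, σ^5 is the identity, so σ^34 = σ^4 there (34 ≡ 4 mod 5).
Advancing 4 steps from F: F → A → I → B → D.

D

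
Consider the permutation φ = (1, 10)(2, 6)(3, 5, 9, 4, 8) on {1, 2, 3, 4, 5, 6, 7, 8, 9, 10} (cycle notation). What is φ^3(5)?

8

5 lies in the 5-cycle (3, 5, 9, 4, 8).
Advancing 3 steps from 5: 5 → 9 → 4 → 8.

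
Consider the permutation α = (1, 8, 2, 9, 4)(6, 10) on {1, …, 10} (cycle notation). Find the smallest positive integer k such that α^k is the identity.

The disjoint cycles have lengths 5, 2, 1, 1, 1.
Since disjoint cycles commute, ord(α) = lcm(5, 2) = 10.

10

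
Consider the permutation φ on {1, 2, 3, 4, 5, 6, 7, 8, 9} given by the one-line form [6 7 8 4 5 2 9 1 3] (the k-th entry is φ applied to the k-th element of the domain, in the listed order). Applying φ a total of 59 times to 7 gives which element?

8

Tracing 7 → 9 → … returns to 7 after 7 steps, so 7 lies in a 7-cycle (1 6 2 7 9 3 8).
On a 7-cycle, φ^7 is the identity, so φ^59 = φ^3 there (59 ≡ 3 mod 7).
Advancing 3 steps from 7: 7 → 9 → 3 → 8.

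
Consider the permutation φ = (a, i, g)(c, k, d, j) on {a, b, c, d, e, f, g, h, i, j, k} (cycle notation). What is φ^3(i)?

i

i lies in the 3-cycle (a, i, g).
On a 3-cycle, φ^3 is the identity, so φ^3 = φ^0 there (3 ≡ 0 mod 3).
So φ^3(i) = i.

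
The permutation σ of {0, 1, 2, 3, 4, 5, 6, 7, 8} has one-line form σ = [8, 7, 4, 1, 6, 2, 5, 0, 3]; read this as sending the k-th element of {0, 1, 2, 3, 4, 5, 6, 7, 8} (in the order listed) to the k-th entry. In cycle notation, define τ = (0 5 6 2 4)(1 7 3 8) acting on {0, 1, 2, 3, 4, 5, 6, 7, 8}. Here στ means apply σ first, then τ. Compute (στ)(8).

8

(στ)(8) = τ(σ(8)). σ(8) = 3, then τ(3) = 8. So (στ)(8) = 8.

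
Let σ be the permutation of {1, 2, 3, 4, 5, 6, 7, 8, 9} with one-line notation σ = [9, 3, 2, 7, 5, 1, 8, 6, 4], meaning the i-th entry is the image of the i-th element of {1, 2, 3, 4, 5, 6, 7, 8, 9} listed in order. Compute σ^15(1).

Tracing 1 → 9 → … returns to 1 after 6 steps, so 1 lies in a 6-cycle (1, 9, 4, 7, 8, 6).
Powers repeat with period 6 on this cycle, and 15 mod 6 = 3, so σ^15(1) = σ^3(1).
Advancing 3 steps from 1: 1 → 9 → 4 → 7.

7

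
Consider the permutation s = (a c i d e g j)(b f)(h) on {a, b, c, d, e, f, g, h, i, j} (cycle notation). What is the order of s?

14

The cycle type of s is (7, 2, 1).
Since disjoint cycles commute, ord(s) = lcm(7, 2) = 14.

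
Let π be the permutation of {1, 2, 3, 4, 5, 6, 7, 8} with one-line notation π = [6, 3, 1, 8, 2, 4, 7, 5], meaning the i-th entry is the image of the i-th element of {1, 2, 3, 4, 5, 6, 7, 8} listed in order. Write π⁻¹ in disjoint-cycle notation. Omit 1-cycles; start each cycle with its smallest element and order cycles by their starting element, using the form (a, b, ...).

(1, 3, 2, 5, 8, 4, 6)

First write π in disjoint cycles: (1, 6, 4, 8, 5, 2, 3).
Reversing each cycle (and rotating so the smallest element leads) gives π⁻¹ = (1, 3, 2, 5, 8, 4, 6).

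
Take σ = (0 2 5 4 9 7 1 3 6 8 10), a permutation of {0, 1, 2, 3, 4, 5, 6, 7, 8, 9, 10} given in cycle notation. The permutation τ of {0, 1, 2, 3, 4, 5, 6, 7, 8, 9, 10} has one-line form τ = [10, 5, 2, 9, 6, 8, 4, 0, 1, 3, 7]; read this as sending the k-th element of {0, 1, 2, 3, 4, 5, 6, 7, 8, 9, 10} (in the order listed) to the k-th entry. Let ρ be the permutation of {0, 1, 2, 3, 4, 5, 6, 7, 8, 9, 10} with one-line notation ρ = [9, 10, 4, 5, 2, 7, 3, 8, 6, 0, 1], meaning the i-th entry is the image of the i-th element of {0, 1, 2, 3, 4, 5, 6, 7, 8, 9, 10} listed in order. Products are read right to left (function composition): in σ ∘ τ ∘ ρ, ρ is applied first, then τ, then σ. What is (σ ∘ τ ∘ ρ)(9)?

0

Apply the permutations in order: ρ(9) = 0, then τ(0) = 10, then σ(10) = 0. So (σ ∘ τ ∘ ρ)(9) = 0.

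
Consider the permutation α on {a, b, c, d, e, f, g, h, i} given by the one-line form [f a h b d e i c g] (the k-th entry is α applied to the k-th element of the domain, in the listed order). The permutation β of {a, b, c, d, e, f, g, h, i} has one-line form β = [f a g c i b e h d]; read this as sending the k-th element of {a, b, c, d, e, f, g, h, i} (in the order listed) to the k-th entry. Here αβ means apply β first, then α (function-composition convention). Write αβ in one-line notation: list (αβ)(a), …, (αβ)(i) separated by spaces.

For each element, apply β then α: a → f → e; b → a → f; c → g → i; d → c → h; e → i → g; f → b → a; g → e → d; h → h → c; i → d → b.
So αβ in one-line form is e f i h g a d c b.

e f i h g a d c b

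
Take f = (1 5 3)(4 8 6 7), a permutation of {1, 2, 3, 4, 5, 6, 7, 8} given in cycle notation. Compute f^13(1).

5

1 lies in the 3-cycle (1 5 3).
Since the cycle has length 3, f^13 acts on it the same as f^1 (13 mod 3 = 1).
Stepping 1 place around the cycle: 1 → 5.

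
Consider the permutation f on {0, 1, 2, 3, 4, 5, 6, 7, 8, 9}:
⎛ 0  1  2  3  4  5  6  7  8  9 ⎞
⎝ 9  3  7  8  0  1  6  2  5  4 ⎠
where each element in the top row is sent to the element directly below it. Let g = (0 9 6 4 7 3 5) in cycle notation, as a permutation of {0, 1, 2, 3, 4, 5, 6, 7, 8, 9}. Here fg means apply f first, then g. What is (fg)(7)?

f(7) = 2, then g(2) = 2; composing gives (fg)(7) = 2.

2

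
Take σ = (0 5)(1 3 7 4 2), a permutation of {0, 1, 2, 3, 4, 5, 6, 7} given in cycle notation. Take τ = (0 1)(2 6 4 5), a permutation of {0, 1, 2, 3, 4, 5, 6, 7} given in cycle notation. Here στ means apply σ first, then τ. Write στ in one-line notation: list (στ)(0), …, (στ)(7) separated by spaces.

For each element, apply σ then τ: 0 → 5 → 2; 1 → 3 → 3; 2 → 1 → 0; 3 → 7 → 7; 4 → 2 → 6; 5 → 0 → 1; 6 → 6 → 4; 7 → 4 → 5.
Collecting the images, στ = [2 3 0 7 6 1 4 5].

2 3 0 7 6 1 4 5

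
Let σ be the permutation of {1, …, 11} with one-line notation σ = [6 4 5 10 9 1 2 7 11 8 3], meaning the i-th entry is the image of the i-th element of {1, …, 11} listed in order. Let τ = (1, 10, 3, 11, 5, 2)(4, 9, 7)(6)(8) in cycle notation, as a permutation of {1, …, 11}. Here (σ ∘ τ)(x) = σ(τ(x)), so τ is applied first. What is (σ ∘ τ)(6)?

1

τ(6) = 6, then σ(6) = 1; composing gives (σ ∘ τ)(6) = 1.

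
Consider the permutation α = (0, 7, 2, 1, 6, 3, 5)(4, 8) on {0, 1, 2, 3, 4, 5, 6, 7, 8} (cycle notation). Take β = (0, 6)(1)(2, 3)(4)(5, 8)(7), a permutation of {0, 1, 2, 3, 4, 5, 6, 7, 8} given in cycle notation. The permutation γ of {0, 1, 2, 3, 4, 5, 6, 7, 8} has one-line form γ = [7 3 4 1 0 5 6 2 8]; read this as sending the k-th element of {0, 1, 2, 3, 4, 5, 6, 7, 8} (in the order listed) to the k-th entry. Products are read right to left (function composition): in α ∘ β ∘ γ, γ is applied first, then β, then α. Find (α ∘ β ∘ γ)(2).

8

Chase 2: γ(2) = 4; β(4) = 4; α(4) = 8. Hence (α ∘ β ∘ γ)(2) = 8.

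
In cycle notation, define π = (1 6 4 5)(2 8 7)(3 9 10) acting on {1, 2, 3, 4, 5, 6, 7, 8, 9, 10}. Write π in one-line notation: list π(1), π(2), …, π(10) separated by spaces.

6 8 9 5 1 4 2 7 10 3

Reading each image from the cycles: 1→6, 2→8, 3→9, 4→5, 5→1, 6→4, 7→2, 8→7, 9→10, 10→3.
Listing these in domain order gives 6 8 9 5 1 4 2 7 10 3.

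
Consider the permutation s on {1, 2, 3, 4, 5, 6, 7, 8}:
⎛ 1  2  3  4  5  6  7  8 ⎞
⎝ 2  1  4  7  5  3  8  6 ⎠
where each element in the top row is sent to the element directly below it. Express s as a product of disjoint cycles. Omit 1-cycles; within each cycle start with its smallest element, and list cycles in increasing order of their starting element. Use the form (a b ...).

From 1: 1 → 2 → 1, closing the cycle (1 2).
Repeating from the next unused element and collecting all non-trivial cycles gives (1 2)(3 4 7 8 6).

(1 2)(3 4 7 8 6)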